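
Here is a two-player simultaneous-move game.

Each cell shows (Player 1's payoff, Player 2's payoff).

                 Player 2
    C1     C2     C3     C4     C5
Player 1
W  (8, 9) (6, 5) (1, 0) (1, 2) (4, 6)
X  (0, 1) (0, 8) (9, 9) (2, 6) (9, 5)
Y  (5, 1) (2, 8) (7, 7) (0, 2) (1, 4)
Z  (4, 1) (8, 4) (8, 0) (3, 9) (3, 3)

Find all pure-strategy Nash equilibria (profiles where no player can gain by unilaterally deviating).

Player 1 against C1: payoffs 8, 0, 5, 4 → best response W.
Player 1 against C2: payoffs 6, 0, 2, 8 → best response Z.
Player 1 against C3: payoffs 1, 9, 7, 8 → best response X.
Player 1 against C4: payoffs 1, 2, 0, 3 → best response Z.
Player 1 against C5: payoffs 4, 9, 1, 3 → best response X.
Player 2 against W: payoffs 9, 5, 0, 2, 6 → best response C1.
Player 2 against X: payoffs 1, 8, 9, 6, 5 → best response C3.
Player 2 against Y: payoffs 1, 8, 7, 2, 4 → best response C2.
Player 2 against Z: payoffs 1, 4, 0, 9, 3 → best response C4.
Mutual best responses: (W, C1); (X, C3); (Z, C4).

Pure-strategy Nash equilibria: (W, C1); (X, C3); (Z, C4)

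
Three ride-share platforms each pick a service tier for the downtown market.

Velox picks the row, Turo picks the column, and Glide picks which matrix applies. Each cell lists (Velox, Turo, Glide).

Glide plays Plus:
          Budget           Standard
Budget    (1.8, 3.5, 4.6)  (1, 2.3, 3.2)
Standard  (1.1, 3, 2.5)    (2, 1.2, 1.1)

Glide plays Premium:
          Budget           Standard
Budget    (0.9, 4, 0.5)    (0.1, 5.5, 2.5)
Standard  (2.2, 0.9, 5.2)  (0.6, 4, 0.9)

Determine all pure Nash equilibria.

For each player, find the best response to each opponent profile; mutual best responses are the pure NE.
Velox against (Budget, Plus): payoffs 1.8, 1.1 → best response Budget.
Velox against (Budget, Premium): payoffs 0.9, 2.2 → best response Standard.
Velox against (Standard, Plus): payoffs 1, 2 → best response Standard.
Velox against (Standard, Premium): payoffs 0.1, 0.6 → best response Standard.
Turo against (Budget, Plus): payoffs 3.5, 2.3 → best response Budget.
Turo against (Budget, Premium): payoffs 4, 5.5 → best response Standard.
Turo against (Standard, Plus): payoffs 3, 1.2 → best response Budget.
Turo against (Standard, Premium): payoffs 0.9, 4 → best response Standard.
Glide against (Budget, Budget): payoffs 4.6, 0.5 → best response Plus.
Glide against (Budget, Standard): payoffs 3.2, 2.5 → best response Plus.
Glide against (Standard, Budget): payoffs 2.5, 5.2 → best response Premium.
Glide against (Standard, Standard): payoffs 1.1, 0.9 → best response Plus.
Mutual best responses: (Budget, Budget, Plus).

Pure NE: (Budget, Budget, Plus)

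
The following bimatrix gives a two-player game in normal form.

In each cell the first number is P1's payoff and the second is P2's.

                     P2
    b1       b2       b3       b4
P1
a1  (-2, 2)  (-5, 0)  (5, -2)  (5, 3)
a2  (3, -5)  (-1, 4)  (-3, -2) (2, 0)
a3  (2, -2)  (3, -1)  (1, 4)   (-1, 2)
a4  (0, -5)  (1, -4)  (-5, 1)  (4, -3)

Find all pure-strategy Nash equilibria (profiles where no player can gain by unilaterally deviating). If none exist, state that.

The unique pure-strategy Nash equilibrium is (a1, b4).

P1 against b1: payoffs -2, 3, 2, 0 → best response a2.
P1 against b2: payoffs -5, -1, 3, 1 → best response a3.
P1 against b3: payoffs 5, -3, 1, -5 → best response a1.
P1 against b4: payoffs 5, 2, -1, 4 → best response a1.
P2 against a1: payoffs 2, 0, -2, 3 → best response b4.
P2 against a2: payoffs -5, 4, -2, 0 → best response b2.
P2 against a3: payoffs -2, -1, 4, 2 → best response b3.
P2 against a4: payoffs -5, -4, 1, -3 → best response b3.
Mutual best responses: (a1, b4).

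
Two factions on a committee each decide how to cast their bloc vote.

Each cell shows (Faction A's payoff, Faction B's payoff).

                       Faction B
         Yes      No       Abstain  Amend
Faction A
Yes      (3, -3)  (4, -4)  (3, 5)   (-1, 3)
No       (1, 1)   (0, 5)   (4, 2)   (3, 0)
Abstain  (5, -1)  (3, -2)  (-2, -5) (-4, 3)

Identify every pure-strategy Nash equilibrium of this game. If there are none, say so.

Faction A against Yes: payoffs 3, 1, 5 → best response Abstain.
Faction A against No: payoffs 4, 0, 3 → best response Yes.
Faction A against Abstain: payoffs 3, 4, -2 → best response No.
Faction A against Amend: payoffs -1, 3, -4 → best response No.
Faction B against Yes: payoffs -3, -4, 5, 3 → best response Abstain.
Faction B against No: payoffs 1, 5, 2, 0 → best response No.
Faction B against Abstain: payoffs -1, -2, -5, 3 → best response Amend.
No profile is a mutual best response for all players.

No pure-strategy Nash equilibrium.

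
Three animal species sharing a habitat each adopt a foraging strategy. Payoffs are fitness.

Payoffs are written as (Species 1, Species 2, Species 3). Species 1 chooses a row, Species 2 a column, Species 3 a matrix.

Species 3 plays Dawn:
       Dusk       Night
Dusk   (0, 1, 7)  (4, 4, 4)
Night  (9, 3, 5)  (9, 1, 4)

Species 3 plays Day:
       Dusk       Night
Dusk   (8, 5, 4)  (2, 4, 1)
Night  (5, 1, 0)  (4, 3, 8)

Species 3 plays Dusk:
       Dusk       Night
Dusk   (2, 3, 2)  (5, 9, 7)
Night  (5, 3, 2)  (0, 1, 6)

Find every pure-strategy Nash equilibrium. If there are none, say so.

Check each profile: it is a Nash equilibrium iff no player can strictly gain by switching unilaterally.
(Dusk, Dusk, Dawn): Species 1 can switch to Night (0 → 9). Not NE.
(Dusk, Dusk, Day): Species 3 can switch to Dawn (4 → 7). Not NE.
(Dusk, Dusk, Dusk): Species 1 can switch to Night (2 → 5). Not NE.
(Dusk, Night, Dawn): Species 1 can switch to Night (4 → 9). Not NE.
(Dusk, Night, Day): Species 1 can switch to Night (2 → 4). Not NE.
(Dusk, Night, Dusk): Species 1 gets 5, best alternative 0; Species 2 gets 9, best alternative 3; Species 3 gets 7, best alternative 4. No profitable deviation — NE.
(Night, Dusk, Dawn): Species 1 gets 9, best alternative 0; Species 2 gets 3, best alternative 1; Species 3 gets 5, best alternative 2. No profitable deviation — NE.
(Night, Dusk, Day): Species 1 can switch to Dusk (5 → 8). Not NE.
(Night, Dusk, Dusk): Species 3 can switch to Dawn (2 → 5). Not NE.
(Night, Night, Dawn): Species 2 can switch to Dusk (1 → 3). Not NE.
(Night, Night, Day): Species 1 gets 4, best alternative 2; Species 2 gets 3, best alternative 1; Species 3 gets 8, best alternative 6. No profitable deviation — NE.
(Night, Night, Dusk): Species 1 can switch to Dusk (0 → 5). Not NE.

The pure Nash equilibria are (Dusk, Night, Dusk) and (Night, Dusk, Dawn) and (Night, Night, Day).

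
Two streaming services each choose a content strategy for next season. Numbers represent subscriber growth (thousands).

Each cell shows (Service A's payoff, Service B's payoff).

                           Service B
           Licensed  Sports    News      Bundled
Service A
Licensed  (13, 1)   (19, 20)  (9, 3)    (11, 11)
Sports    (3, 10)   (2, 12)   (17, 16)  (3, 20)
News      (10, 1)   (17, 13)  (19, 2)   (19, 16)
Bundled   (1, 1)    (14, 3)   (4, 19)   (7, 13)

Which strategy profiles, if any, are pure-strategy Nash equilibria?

The pure Nash equilibria are (Licensed, Sports) and (News, Bundled).

Mark each player's best response to every combination of opponents' strategies; a profile where every player is best-responding is a pure Nash equilibrium.
Service A against Licensed: payoffs 13, 3, 10, 1 → best response Licensed.
Service A against Sports: payoffs 19, 2, 17, 14 → best response Licensed.
Service A against News: payoffs 9, 17, 19, 4 → best response News.
Service A against Bundled: payoffs 11, 3, 19, 7 → best response News.
Service B against Licensed: payoffs 1, 20, 3, 11 → best response Sports.
Service B against Sports: payoffs 10, 12, 16, 20 → best response Bundled.
Service B against News: payoffs 1, 13, 2, 16 → best response Bundled.
Service B against Bundled: payoffs 1, 3, 19, 13 → best response News.
Mutual best responses: (Licensed, Sports); (News, Bundled).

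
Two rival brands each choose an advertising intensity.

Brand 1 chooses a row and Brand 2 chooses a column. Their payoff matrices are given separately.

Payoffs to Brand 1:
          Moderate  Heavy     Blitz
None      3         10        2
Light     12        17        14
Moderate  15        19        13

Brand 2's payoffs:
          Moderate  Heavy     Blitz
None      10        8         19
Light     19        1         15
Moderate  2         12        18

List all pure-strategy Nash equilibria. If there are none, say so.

Brand 1 against Moderate: payoffs 3, 12, 15 → best response Moderate.
Brand 1 against Heavy: payoffs 10, 17, 19 → best response Moderate.
Brand 1 against Blitz: payoffs 2, 14, 13 → best response Light.
Brand 2 against None: payoffs 10, 8, 19 → best response Blitz.
Brand 2 against Light: payoffs 19, 1, 15 → best response Moderate.
Brand 2 against Moderate: payoffs 2, 12, 18 → best response Blitz.
No profile is a mutual best response for all players.

This game has no pure Nash equilibrium.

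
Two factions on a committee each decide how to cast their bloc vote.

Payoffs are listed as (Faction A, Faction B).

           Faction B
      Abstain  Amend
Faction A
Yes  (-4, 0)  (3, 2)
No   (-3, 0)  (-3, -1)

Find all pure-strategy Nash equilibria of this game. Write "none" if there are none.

Faction A against Abstain: payoffs -4, -3 → best response No.
Faction A against Amend: payoffs 3, -3 → best response Yes.
Faction B against Yes: payoffs 0, 2 → best response Amend.
Faction B against No: payoffs 0, -1 → best response Abstain.
Mutual best responses: (Yes, Amend); (No, Abstain).

The pure Nash equilibria are (Yes, Amend); (No, Abstain).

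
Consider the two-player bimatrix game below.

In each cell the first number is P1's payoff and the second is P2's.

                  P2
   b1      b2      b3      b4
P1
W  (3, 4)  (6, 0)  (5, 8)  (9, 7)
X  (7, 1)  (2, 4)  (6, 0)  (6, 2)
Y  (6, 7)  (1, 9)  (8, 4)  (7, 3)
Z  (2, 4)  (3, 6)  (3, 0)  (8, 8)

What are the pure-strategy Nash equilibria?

This game has no pure Nash equilibrium.

For each player, find the best response to each opponent profile; mutual best responses are the pure NE.
P1 against b1: payoffs 3, 7, 6, 2 → best response X.
P1 against b2: payoffs 6, 2, 1, 3 → best response W.
P1 against b3: payoffs 5, 6, 8, 3 → best response Y.
P1 against b4: payoffs 9, 6, 7, 8 → best response W.
P2 against W: payoffs 4, 0, 8, 7 → best response b3.
P2 against X: payoffs 1, 4, 0, 2 → best response b2.
P2 against Y: payoffs 7, 9, 4, 3 → best response b2.
P2 against Z: payoffs 4, 6, 0, 8 → best response b4.
No profile is a mutual best response for all players.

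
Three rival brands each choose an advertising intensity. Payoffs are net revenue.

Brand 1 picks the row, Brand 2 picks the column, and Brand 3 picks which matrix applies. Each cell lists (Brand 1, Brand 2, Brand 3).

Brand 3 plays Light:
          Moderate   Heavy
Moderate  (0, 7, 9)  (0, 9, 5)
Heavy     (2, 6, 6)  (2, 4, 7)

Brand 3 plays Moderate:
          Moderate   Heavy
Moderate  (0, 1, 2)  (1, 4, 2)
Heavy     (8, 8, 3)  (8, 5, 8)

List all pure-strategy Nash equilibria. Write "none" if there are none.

The unique pure-strategy Nash equilibrium is (Heavy, Moderate, Light).

Brand 1 against (Moderate, Light): payoffs 0, 2 → best response Heavy.
Brand 1 against (Moderate, Moderate): payoffs 0, 8 → best response Heavy.
Brand 1 against (Heavy, Light): payoffs 0, 2 → best response Heavy.
Brand 1 against (Heavy, Moderate): payoffs 1, 8 → best response Heavy.
Brand 2 against (Moderate, Light): payoffs 7, 9 → best response Heavy.
Brand 2 against (Moderate, Moderate): payoffs 1, 4 → best response Heavy.
Brand 2 against (Heavy, Light): payoffs 6, 4 → best response Moderate.
Brand 2 against (Heavy, Moderate): payoffs 8, 5 → best response Moderate.
Brand 3 against (Moderate, Moderate): payoffs 9, 2 → best response Light.
Brand 3 against (Moderate, Heavy): payoffs 5, 2 → best response Light.
Brand 3 against (Heavy, Moderate): payoffs 6, 3 → best response Light.
Brand 3 against (Heavy, Heavy): payoffs 7, 8 → best response Moderate.
Mutual best responses: (Heavy, Moderate, Light).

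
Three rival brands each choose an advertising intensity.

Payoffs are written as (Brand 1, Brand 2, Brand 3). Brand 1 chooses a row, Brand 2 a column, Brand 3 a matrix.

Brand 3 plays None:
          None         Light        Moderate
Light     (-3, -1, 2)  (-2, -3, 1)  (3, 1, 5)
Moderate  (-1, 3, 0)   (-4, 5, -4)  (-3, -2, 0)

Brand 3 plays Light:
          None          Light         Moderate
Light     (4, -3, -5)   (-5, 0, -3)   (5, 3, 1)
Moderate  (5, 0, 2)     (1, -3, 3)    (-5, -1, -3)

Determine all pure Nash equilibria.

(Light, None, None): Brand 1 can switch to Moderate (-3 → -1). Not NE.
(Light, None, Light): Brand 1 can switch to Moderate (4 → 5). Not NE.
(Light, Light, None): Brand 2 can switch to None (-3 → -1). Not NE.
(Light, Light, Light): Brand 1 can switch to Moderate (-5 → 1). Not NE.
(Light, Moderate, None): Brand 1 gets 3, best alternative -3; Brand 2 gets 1, best alternative -1; Brand 3 gets 5, best alternative 1. No profitable deviation — NE.
(Light, Moderate, Light): Brand 3 can switch to None (1 → 5). Not NE.
(Moderate, None, None): Brand 2 can switch to Light (3 → 5). Not NE.
(Moderate, None, Light): Brand 1 gets 5, best alternative 4; Brand 2 gets 0, best alternative -1; Brand 3 gets 2, best alternative 0. No profitable deviation — NE.
(The remaining 4 profiles each have a profitable deviation by the same check.)

(Light, Moderate, None), (Moderate, None, Light)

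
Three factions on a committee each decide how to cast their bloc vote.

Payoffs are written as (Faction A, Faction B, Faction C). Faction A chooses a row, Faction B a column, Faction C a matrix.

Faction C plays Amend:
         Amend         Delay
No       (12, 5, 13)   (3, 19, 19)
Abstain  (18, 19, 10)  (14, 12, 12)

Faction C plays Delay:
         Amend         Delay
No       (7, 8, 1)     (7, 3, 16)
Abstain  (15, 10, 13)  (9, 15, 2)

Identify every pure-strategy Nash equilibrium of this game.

Mark each player's best response to every combination of opponents' strategies; a profile where every player is best-responding is a pure Nash equilibrium.
Faction A against (Amend, Amend): payoffs 12, 18 → best response Abstain.
Faction A against (Amend, Delay): payoffs 7, 15 → best response Abstain.
Faction A against (Delay, Amend): payoffs 3, 14 → best response Abstain.
Faction A against (Delay, Delay): payoffs 7, 9 → best response Abstain.
Faction B against (No, Amend): payoffs 5, 19 → best response Delay.
Faction B against (No, Delay): payoffs 8, 3 → best response Amend.
Faction B against (Abstain, Amend): payoffs 19, 12 → best response Amend.
Faction B against (Abstain, Delay): payoffs 10, 15 → best response Delay.
Faction C against (No, Amend): payoffs 13, 1 → best response Amend.
Faction C against (No, Delay): payoffs 19, 16 → best response Amend.
Faction C against (Abstain, Amend): payoffs 10, 13 → best response Delay.
Faction C against (Abstain, Delay): payoffs 12, 2 → best response Amend.
No profile is a mutual best response for all players.

none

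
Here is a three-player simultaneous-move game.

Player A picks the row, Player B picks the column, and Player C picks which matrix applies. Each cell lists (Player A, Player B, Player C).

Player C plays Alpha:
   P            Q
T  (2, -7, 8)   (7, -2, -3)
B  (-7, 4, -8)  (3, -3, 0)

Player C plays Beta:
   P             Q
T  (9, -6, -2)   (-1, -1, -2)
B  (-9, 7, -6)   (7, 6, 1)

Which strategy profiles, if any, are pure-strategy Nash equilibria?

Check each profile: it is a Nash equilibrium iff no player can strictly gain by switching unilaterally.
(T, P, Alpha): Player B can switch to Q (-7 → -2). Not NE.
(T, P, Beta): Player B can switch to Q (-6 → -1). Not NE.
(T, Q, Alpha): Player C can switch to Beta (-3 → -2). Not NE.
(T, Q, Beta): Player A can switch to B (-1 → 7). Not NE.
(B, P, Alpha): Player A can switch to T (-7 → 2). Not NE.
(B, P, Beta): Player A can switch to T (-9 → 9). Not NE.
(B, Q, Alpha): Player A can switch to T (3 → 7). Not NE.
(B, Q, Beta): Player B can switch to P (6 → 7). Not NE.

No pure-strategy Nash equilibrium.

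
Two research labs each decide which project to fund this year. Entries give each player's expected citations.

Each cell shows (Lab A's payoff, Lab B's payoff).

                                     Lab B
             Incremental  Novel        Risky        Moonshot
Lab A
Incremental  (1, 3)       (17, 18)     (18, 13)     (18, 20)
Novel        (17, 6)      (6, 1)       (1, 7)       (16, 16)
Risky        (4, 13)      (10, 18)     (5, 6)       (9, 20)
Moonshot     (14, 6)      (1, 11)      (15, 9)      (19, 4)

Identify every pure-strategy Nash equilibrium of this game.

This game has no pure Nash equilibrium.

Check each profile: it is a Nash equilibrium iff no player can strictly gain by switching unilaterally.
(Incremental, Incremental): Lab A can switch to Novel (1 → 17). Not NE.
(Incremental, Novel): Lab B can switch to Moonshot (18 → 20). Not NE.
(Incremental, Risky): Lab B can switch to Novel (13 → 18). Not NE.
(Incremental, Moonshot): Lab A can switch to Moonshot (18 → 19). Not NE.
(Novel, Incremental): Lab B can switch to Risky (6 → 7). Not NE.
(Novel, Novel): Lab A can switch to Incremental (6 → 17). Not NE.
(The remaining 10 profiles each have a profitable deviation by the same check.)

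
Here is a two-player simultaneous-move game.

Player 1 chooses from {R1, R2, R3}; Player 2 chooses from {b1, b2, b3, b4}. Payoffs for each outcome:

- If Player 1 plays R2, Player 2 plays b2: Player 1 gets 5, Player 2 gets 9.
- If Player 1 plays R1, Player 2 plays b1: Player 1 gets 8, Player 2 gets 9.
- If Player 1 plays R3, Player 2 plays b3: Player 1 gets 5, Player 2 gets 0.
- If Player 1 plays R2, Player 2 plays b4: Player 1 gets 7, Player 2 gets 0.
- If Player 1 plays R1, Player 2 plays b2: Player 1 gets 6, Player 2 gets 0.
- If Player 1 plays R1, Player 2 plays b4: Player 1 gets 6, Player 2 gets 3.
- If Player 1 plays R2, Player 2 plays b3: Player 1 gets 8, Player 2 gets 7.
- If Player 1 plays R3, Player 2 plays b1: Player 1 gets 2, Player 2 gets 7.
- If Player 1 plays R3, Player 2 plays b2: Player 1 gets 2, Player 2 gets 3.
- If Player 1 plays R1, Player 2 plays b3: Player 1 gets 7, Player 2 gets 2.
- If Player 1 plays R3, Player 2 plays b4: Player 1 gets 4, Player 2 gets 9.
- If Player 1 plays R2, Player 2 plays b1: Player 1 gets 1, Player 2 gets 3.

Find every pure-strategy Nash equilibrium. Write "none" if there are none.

(R1, b1)

For each strategy profile, look for a profitable unilateral deviation.
(R1, b1): Player 1 gets 8, best alternative 2; Player 2 gets 9, best alternative 3. No profitable deviation — NE.
(R1, b2): Player 2 can switch to b1 (0 → 9). Not NE.
(R1, b3): Player 1 can switch to R2 (7 → 8). Not NE.
(R1, b4): Player 1 can switch to R2 (6 → 7). Not NE.
(R2, b1): Player 1 can switch to R1 (1 → 8). Not NE.
(R2, b2): Player 1 can switch to R1 (5 → 6). Not NE.
(R2, b3): Player 2 can switch to b2 (7 → 9). Not NE.
(R2, b4): Player 2 can switch to b1 (0 → 3). Not NE.
(R3, b1): Player 1 can switch to R1 (2 → 8). Not NE.
(The remaining 3 profiles each have a profitable deviation by the same check.)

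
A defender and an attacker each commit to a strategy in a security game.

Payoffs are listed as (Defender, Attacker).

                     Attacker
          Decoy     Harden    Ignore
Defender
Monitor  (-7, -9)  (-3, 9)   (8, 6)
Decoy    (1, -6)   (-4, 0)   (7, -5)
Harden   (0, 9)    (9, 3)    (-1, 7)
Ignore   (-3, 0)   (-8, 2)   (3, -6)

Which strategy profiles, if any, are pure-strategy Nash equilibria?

There is no pure-strategy Nash equilibrium.

(Monitor, Decoy): Defender can switch to Decoy (-7 → 1). Not NE.
(Monitor, Harden): Defender can switch to Harden (-3 → 9). Not NE.
(Monitor, Ignore): Attacker can switch to Harden (6 → 9). Not NE.
(Decoy, Decoy): Attacker can switch to Harden (-6 → 0). Not NE.
(Decoy, Harden): Defender can switch to Monitor (-4 → -3). Not NE.
(Decoy, Ignore): Defender can switch to Monitor (7 → 8). Not NE.
(The remaining 6 profiles each have a profitable deviation by the same check.)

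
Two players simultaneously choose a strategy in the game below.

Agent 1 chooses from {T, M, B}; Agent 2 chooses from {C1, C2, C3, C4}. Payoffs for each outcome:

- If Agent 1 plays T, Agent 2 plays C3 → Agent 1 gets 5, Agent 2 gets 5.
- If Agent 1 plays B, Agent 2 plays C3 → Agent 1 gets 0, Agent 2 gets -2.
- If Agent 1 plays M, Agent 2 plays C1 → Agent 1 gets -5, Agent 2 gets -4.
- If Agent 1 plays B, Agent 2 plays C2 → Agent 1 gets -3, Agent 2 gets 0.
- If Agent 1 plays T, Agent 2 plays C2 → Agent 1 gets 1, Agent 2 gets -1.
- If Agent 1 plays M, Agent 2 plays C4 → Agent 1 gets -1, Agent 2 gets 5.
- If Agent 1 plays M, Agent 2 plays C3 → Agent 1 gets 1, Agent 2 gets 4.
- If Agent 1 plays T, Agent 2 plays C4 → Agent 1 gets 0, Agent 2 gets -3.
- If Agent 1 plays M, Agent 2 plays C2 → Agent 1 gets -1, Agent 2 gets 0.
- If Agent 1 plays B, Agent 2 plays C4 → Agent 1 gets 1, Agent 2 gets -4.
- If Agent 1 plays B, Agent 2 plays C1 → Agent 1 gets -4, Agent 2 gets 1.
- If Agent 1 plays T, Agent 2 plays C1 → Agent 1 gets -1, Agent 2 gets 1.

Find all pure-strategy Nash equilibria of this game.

(T, C3)

For each player, find the best response to each opponent profile; mutual best responses are the pure NE.
Agent 1 against C1: payoffs -1, -5, -4 → best response T.
Agent 1 against C2: payoffs 1, -1, -3 → best response T.
Agent 1 against C3: payoffs 5, 1, 0 → best response T.
Agent 1 against C4: payoffs 0, -1, 1 → best response B.
Agent 2 against T: payoffs 1, -1, 5, -3 → best response C3.
Agent 2 against M: payoffs -4, 0, 4, 5 → best response C4.
Agent 2 against B: payoffs 1, 0, -2, -4 → best response C1.
Mutual best responses: (T, C3).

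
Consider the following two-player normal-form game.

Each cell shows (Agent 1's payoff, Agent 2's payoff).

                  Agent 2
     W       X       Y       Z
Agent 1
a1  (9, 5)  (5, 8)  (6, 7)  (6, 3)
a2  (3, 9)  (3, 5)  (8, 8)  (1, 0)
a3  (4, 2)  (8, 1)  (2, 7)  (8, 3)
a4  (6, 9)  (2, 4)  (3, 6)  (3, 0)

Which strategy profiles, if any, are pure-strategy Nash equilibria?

(a1, W): Agent 2 can switch to X (5 → 8). Not NE.
(a1, X): Agent 1 can switch to a3 (5 → 8). Not NE.
(a1, Y): Agent 1 can switch to a2 (6 → 8). Not NE.
(a1, Z): Agent 1 can switch to a3 (6 → 8). Not NE.
(a2, W): Agent 1 can switch to a1 (3 → 9). Not NE.
(a2, X): Agent 1 can switch to a1 (3 → 5). Not NE.
(a2, Y): Agent 2 can switch to W (8 → 9). Not NE.
(a2, Z): Agent 1 can switch to a1 (1 → 6). Not NE.
(a3, W): Agent 1 can switch to a1 (4 → 9). Not NE.
(a3, X): Agent 2 can switch to W (1 → 2). Not NE.
(a3, Y): Agent 1 can switch to a1 (2 → 6). Not NE.
(a3, Z): Agent 2 can switch to Y (3 → 7). Not NE.
(The remaining 4 profiles each have a profitable deviation by the same check.)

This game has no pure Nash equilibrium.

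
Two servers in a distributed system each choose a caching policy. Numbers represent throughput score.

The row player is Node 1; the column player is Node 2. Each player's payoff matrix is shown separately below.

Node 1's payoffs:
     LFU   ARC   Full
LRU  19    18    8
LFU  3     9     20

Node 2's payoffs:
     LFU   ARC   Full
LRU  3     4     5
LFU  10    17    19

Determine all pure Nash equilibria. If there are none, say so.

The unique pure-strategy Nash equilibrium is (LFU, Full).

Node 1 against LFU: payoffs 19, 3 → best response LRU.
Node 1 against ARC: payoffs 18, 9 → best response LRU.
Node 1 against Full: payoffs 8, 20 → best response LFU.
Node 2 against LRU: payoffs 3, 4, 5 → best response Full.
Node 2 against LFU: payoffs 10, 17, 19 → best response Full.
Mutual best responses: (LFU, Full).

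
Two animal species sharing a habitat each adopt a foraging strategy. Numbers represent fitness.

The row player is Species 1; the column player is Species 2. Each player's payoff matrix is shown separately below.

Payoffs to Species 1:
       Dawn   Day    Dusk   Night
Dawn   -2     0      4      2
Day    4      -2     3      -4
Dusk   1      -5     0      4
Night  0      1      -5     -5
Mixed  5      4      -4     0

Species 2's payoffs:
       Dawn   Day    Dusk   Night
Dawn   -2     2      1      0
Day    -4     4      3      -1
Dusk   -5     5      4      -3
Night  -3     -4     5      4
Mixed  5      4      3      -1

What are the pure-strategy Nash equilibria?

Mark each player's best response to every combination of opponents' strategies; a profile where every player is best-responding is a pure Nash equilibrium.
Species 1 against Dawn: payoffs -2, 4, 1, 0, 5 → best response Mixed.
Species 1 against Day: payoffs 0, -2, -5, 1, 4 → best response Mixed.
Species 1 against Dusk: payoffs 4, 3, 0, -5, -4 → best response Dawn.
Species 1 against Night: payoffs 2, -4, 4, -5, 0 → best response Dusk.
Species 2 against Dawn: payoffs -2, 2, 1, 0 → best response Day.
Species 2 against Day: payoffs -4, 4, 3, -1 → best response Day.
Species 2 against Dusk: payoffs -5, 5, 4, -3 → best response Day.
Species 2 against Night: payoffs -3, -4, 5, 4 → best response Dusk.
Species 2 against Mixed: payoffs 5, 4, 3, -1 → best response Dawn.
Mutual best responses: (Mixed, Dawn).

The unique pure-strategy Nash equilibrium is (Mixed, Dawn).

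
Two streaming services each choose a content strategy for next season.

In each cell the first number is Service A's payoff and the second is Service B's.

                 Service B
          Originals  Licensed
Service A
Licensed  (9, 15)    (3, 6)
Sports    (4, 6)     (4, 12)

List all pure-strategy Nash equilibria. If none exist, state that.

The pure Nash equilibria are (Licensed, Originals), (Sports, Licensed).

Service A against Originals: payoffs 9, 4 → best response Licensed.
Service A against Licensed: payoffs 3, 4 → best response Sports.
Service B against Licensed: payoffs 15, 6 → best response Originals.
Service B against Sports: payoffs 6, 12 → best response Licensed.
Mutual best responses: (Licensed, Originals); (Sports, Licensed).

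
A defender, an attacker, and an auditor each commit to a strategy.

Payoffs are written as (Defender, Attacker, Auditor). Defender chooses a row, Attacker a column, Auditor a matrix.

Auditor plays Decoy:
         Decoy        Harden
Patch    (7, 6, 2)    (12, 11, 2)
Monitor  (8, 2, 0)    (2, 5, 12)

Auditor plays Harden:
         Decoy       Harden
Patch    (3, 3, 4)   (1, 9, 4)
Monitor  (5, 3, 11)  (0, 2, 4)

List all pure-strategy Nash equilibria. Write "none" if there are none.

Defender against (Decoy, Decoy): payoffs 7, 8 → best response Monitor.
Defender against (Decoy, Harden): payoffs 3, 5 → best response Monitor.
Defender against (Harden, Decoy): payoffs 12, 2 → best response Patch.
Defender against (Harden, Harden): payoffs 1, 0 → best response Patch.
Attacker against (Patch, Decoy): payoffs 6, 11 → best response Harden.
Attacker against (Patch, Harden): payoffs 3, 9 → best response Harden.
Attacker against (Monitor, Decoy): payoffs 2, 5 → best response Harden.
Attacker against (Monitor, Harden): payoffs 3, 2 → best response Decoy.
Auditor against (Patch, Decoy): payoffs 2, 4 → best response Harden.
Auditor against (Patch, Harden): payoffs 2, 4 → best response Harden.
Auditor against (Monitor, Decoy): payoffs 0, 11 → best response Harden.
Auditor against (Monitor, Harden): payoffs 12, 4 → best response Decoy.
Mutual best responses: (Patch, Harden, Harden); (Monitor, Decoy, Harden).

Pure-strategy Nash equilibria: (Patch, Harden, Harden), (Monitor, Decoy, Harden)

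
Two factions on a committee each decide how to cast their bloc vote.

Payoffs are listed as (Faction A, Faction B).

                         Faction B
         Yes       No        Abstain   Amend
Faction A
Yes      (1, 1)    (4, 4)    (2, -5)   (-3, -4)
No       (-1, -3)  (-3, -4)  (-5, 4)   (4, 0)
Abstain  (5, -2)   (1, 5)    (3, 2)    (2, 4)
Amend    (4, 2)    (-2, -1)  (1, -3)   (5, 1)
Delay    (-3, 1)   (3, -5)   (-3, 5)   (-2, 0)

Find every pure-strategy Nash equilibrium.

(Yes, Yes): Faction A can switch to Abstain (1 → 5). Not NE.
(Yes, No): Faction A gets 4, best alternative 3; Faction B gets 4, best alternative 1. No profitable deviation — NE.
(Yes, Abstain): Faction A can switch to Abstain (2 → 3). Not NE.
(Yes, Amend): Faction A can switch to No (-3 → 4). Not NE.
(No, Yes): Faction A can switch to Yes (-1 → 1). Not NE.
(No, No): Faction A can switch to Yes (-3 → 4). Not NE.
(No, Abstain): Faction A can switch to Yes (-5 → 2). Not NE.
(No, Amend): Faction A can switch to Amend (4 → 5). Not NE.
(Abstain, Yes): Faction B can switch to No (-2 → 5). Not NE.
(Abstain, No): Faction A can switch to Yes (1 → 4). Not NE.
(Abstain, Abstain): Faction B can switch to No (2 → 5). Not NE.
(The remaining 9 profiles each have a profitable deviation by the same check.)

The unique pure-strategy Nash equilibrium is (Yes, No).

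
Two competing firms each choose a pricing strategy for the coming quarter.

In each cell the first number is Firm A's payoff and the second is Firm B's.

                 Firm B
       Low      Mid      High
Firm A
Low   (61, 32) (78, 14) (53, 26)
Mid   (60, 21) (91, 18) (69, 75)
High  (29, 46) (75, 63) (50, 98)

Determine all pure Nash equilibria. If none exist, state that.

Firm A against Low: payoffs 61, 60, 29 → best response Low.
Firm A against Mid: payoffs 78, 91, 75 → best response Mid.
Firm A against High: payoffs 53, 69, 50 → best response Mid.
Firm B against Low: payoffs 32, 14, 26 → best response Low.
Firm B against Mid: payoffs 21, 18, 75 → best response High.
Firm B against High: payoffs 46, 63, 98 → best response High.
Mutual best responses: (Low, Low); (Mid, High).

The pure Nash equilibria are (Low, Low); (Mid, High).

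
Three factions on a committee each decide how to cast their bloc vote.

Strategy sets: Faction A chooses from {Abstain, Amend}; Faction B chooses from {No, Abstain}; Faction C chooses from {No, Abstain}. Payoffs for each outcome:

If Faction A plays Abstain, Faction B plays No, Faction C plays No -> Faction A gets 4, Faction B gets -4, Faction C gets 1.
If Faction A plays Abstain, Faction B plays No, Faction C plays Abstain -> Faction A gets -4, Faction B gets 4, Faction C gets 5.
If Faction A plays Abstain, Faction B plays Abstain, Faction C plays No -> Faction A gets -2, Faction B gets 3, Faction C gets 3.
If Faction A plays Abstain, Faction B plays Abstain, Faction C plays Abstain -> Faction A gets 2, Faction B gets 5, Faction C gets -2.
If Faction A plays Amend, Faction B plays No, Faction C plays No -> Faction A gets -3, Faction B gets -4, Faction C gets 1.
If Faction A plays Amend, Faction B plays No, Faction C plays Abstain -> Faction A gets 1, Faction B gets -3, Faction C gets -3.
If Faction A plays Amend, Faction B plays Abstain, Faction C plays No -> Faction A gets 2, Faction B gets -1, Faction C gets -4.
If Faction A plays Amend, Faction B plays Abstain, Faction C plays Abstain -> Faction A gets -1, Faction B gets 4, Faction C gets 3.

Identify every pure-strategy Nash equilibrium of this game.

(Abstain, No, No): Faction B can switch to Abstain (-4 → 3). Not NE.
(Abstain, No, Abstain): Faction A can switch to Amend (-4 → 1). Not NE.
(Abstain, Abstain, No): Faction A can switch to Amend (-2 → 2). Not NE.
(Abstain, Abstain, Abstain): Faction C can switch to No (-2 → 3). Not NE.
(Amend, No, No): Faction A can switch to Abstain (-3 → 4). Not NE.
(Amend, No, Abstain): Faction B can switch to Abstain (-3 → 4). Not NE.
(The remaining 2 profiles each have a profitable deviation by the same check.)

none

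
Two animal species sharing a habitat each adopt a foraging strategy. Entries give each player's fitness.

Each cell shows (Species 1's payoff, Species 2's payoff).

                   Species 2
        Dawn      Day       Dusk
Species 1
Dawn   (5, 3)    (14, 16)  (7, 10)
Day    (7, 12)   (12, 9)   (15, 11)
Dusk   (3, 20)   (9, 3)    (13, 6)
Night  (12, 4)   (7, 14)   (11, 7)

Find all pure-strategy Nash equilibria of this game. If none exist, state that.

Species 1 against Dawn: payoffs 5, 7, 3, 12 → best response Night.
Species 1 against Day: payoffs 14, 12, 9, 7 → best response Dawn.
Species 1 against Dusk: payoffs 7, 15, 13, 11 → best response Day.
Species 2 against Dawn: payoffs 3, 16, 10 → best response Day.
Species 2 against Day: payoffs 12, 9, 11 → best response Dawn.
Species 2 against Dusk: payoffs 20, 3, 6 → best response Dawn.
Species 2 against Night: payoffs 4, 14, 7 → best response Day.
Mutual best responses: (Dawn, Day).

Pure NE: (Dawn, Day)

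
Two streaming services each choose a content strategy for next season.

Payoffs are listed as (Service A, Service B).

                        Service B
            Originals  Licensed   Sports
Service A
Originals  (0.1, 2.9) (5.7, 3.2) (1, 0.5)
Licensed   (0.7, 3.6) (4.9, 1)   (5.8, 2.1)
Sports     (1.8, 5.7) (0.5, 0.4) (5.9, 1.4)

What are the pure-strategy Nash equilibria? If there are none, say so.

Pure-strategy Nash equilibria: (Originals, Licensed); (Sports, Originals)

For each strategy profile, look for a profitable unilateral deviation.
(Originals, Originals): Service A can switch to Licensed (0.1 → 0.7). Not NE.
(Originals, Licensed): Service A gets 5.7, best alternative 4.9; Service B gets 3.2, best alternative 2.9. No profitable deviation — NE.
(Originals, Sports): Service A can switch to Licensed (1 → 5.8). Not NE.
(Licensed, Originals): Service A can switch to Sports (0.7 → 1.8). Not NE.
(Licensed, Licensed): Service A can switch to Originals (4.9 → 5.7). Not NE.
(Licensed, Sports): Service A can switch to Sports (5.8 → 5.9). Not NE.
(Sports, Originals): Service A gets 1.8, best alternative 0.7; Service B gets 5.7, best alternative 1.4. No profitable deviation — NE.
(Sports, Licensed): Service A can switch to Originals (0.5 → 5.7). Not NE.
(Sports, Sports): Service B can switch to Originals (1.4 → 5.7). Not NE.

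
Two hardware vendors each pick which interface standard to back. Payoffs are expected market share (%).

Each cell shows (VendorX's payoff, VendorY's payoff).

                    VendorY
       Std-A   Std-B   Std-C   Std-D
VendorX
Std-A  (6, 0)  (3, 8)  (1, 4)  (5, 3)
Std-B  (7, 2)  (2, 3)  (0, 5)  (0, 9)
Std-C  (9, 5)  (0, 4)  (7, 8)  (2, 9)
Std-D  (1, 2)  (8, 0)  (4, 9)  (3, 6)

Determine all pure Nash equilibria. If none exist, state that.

none

For each player, find the best response to each opponent profile; mutual best responses are the pure NE.
VendorX against Std-A: payoffs 6, 7, 9, 1 → best response Std-C.
VendorX against Std-B: payoffs 3, 2, 0, 8 → best response Std-D.
VendorX against Std-C: payoffs 1, 0, 7, 4 → best response Std-C.
VendorX against Std-D: payoffs 5, 0, 2, 3 → best response Std-A.
VendorY against Std-A: payoffs 0, 8, 4, 3 → best response Std-B.
VendorY against Std-B: payoffs 2, 3, 5, 9 → best response Std-D.
VendorY against Std-C: payoffs 5, 4, 8, 9 → best response Std-D.
VendorY against Std-D: payoffs 2, 0, 9, 6 → best response Std-C.
No profile is a mutual best response for all players.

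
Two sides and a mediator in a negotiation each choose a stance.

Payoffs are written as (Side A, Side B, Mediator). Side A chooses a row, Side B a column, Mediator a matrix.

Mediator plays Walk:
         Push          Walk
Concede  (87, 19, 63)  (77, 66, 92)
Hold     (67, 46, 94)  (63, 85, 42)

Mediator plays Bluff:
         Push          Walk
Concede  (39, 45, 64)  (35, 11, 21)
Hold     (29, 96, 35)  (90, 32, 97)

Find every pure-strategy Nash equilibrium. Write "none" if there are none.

The pure Nash equilibria are (Concede, Push, Bluff); (Concede, Walk, Walk).

(Concede, Push, Walk): Side B can switch to Walk (19 → 66). Not NE.
(Concede, Push, Bluff): Side A gets 39, best alternative 29; Side B gets 45, best alternative 11; Mediator gets 64, best alternative 63. No profitable deviation — NE.
(Concede, Walk, Walk): Side A gets 77, best alternative 63; Side B gets 66, best alternative 19; Mediator gets 92, best alternative 21. No profitable deviation — NE.
(Concede, Walk, Bluff): Side A can switch to Hold (35 → 90). Not NE.
(Hold, Push, Walk): Side A can switch to Concede (67 → 87). Not NE.
(Hold, Push, Bluff): Side A can switch to Concede (29 → 39). Not NE.
(Hold, Walk, Walk): Side A can switch to Concede (63 → 77). Not NE.
(Hold, Walk, Bluff): Side B can switch to Push (32 → 96). Not NE.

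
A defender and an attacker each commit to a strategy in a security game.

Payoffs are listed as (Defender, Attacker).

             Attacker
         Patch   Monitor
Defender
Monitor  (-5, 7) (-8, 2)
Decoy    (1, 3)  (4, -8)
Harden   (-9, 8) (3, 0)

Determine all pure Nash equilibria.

The unique pure-strategy Nash equilibrium is (Decoy, Patch).

(Monitor, Patch): Defender can switch to Decoy (-5 → 1). Not NE.
(Monitor, Monitor): Defender can switch to Decoy (-8 → 4). Not NE.
(Decoy, Patch): Defender gets 1, best alternative -5; Attacker gets 3, best alternative -8. No profitable deviation — NE.
(Decoy, Monitor): Attacker can switch to Patch (-8 → 3). Not NE.
(Harden, Patch): Defender can switch to Monitor (-9 → -5). Not NE.
(Harden, Monitor): Defender can switch to Decoy (3 → 4). Not NE.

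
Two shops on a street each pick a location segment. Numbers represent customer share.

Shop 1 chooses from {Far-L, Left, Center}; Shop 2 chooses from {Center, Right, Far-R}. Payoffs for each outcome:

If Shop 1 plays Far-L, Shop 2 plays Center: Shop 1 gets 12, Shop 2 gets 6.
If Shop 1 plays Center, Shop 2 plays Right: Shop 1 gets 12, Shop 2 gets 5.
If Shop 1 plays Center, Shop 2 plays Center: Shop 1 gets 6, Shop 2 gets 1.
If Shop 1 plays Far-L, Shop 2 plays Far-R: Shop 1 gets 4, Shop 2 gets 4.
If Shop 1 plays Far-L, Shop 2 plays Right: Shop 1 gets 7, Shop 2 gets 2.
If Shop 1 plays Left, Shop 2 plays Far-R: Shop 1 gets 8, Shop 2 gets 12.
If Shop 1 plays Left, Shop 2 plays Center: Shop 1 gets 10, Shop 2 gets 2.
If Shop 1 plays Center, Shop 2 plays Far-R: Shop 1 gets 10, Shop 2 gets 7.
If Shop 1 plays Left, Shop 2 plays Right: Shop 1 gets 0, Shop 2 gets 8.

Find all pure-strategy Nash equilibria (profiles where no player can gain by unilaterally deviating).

For each player, find the best response to each opponent profile; mutual best responses are the pure NE.
Shop 1 against Center: payoffs 12, 10, 6 → best response Far-L.
Shop 1 against Right: payoffs 7, 0, 12 → best response Center.
Shop 1 against Far-R: payoffs 4, 8, 10 → best response Center.
Shop 2 against Far-L: payoffs 6, 2, 4 → best response Center.
Shop 2 against Left: payoffs 2, 8, 12 → best response Far-R.
Shop 2 against Center: payoffs 1, 5, 7 → best response Far-R.
Mutual best responses: (Far-L, Center); (Center, Far-R).

The pure Nash equilibria are (Far-L, Center) and (Center, Far-R).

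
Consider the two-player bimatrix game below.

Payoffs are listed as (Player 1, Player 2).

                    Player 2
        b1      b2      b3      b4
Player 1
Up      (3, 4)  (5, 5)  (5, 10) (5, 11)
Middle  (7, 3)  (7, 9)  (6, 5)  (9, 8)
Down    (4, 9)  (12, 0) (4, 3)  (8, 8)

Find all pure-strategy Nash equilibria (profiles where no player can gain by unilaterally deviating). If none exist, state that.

none

Player 1 against b1: payoffs 3, 7, 4 → best response Middle.
Player 1 against b2: payoffs 5, 7, 12 → best response Down.
Player 1 against b3: payoffs 5, 6, 4 → best response Middle.
Player 1 against b4: payoffs 5, 9, 8 → best response Middle.
Player 2 against Up: payoffs 4, 5, 10, 11 → best response b4.
Player 2 against Middle: payoffs 3, 9, 5, 8 → best response b2.
Player 2 against Down: payoffs 9, 0, 3, 8 → best response b1.
No profile is a mutual best response for all players.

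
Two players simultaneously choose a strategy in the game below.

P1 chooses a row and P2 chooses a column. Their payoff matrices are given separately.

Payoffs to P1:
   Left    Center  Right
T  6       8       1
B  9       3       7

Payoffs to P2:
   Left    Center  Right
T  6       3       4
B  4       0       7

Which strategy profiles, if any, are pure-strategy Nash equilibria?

The unique pure-strategy Nash equilibrium is (B, Right).

(T, Left): P1 can switch to B (6 → 9). Not NE.
(T, Center): P2 can switch to Left (3 → 6). Not NE.
(T, Right): P1 can switch to B (1 → 7). Not NE.
(B, Left): P2 can switch to Right (4 → 7). Not NE.
(B, Center): P1 can switch to T (3 → 8). Not NE.
(B, Right): P1 gets 7, best alternative 1; P2 gets 7, best alternative 4. No profitable deviation — NE.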